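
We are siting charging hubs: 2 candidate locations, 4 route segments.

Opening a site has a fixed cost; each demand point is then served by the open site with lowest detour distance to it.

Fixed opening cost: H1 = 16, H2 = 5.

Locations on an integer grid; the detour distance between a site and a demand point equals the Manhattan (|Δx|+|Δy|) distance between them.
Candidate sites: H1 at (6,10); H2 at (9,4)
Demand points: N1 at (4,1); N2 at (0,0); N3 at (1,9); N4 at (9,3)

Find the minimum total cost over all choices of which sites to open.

40

Open {H2}: assign each demand point to its cheapest open site.
  N1→H2 8, N2→H2 13, N3→H2 13, N4→H2 1
  detour distance 35, fixed 5 → total 40.
Compare {H1, H2}: detour distance 28 + fixed 21 = 49.
Compare {H1}: detour distance 43 + fixed 16 = 59.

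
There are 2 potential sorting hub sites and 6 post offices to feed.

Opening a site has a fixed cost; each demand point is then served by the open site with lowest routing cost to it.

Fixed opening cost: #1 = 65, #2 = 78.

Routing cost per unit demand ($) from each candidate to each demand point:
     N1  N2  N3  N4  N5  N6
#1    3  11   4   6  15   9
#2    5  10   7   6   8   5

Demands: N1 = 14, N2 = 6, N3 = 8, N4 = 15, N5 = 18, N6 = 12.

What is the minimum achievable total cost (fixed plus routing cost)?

558

Open {#2}: assign each demand point to its cheapest open site.
  N1→#2 14×5=70, N2→#2 6×10=60, N3→#2 8×7=56, N4→#2 15×6=90, N5→#2 18×8=144, N6→#2 12×5=60
  routing cost 480, fixed 78 → total 558.
Compare {#1, #2}: routing cost 428 + fixed 143 = 571.
Compare {#1}: routing cost 608 + fixed 65 = 673.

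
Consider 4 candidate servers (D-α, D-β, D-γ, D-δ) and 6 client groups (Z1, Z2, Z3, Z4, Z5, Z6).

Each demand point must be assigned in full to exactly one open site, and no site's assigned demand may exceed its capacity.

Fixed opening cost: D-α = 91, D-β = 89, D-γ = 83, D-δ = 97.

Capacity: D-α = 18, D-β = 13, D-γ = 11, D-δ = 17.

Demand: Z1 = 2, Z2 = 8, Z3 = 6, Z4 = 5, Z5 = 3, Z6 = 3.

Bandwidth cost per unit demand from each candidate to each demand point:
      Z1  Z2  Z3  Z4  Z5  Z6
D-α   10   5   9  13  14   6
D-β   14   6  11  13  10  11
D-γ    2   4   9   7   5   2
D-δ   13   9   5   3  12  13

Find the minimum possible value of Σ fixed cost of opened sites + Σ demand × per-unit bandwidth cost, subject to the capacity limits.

325

Open {D-γ, D-δ}; cheapest assignment that respects the capacities:
  D-γ (cap 11, load 11): Z2, Z6 — cost 8×4 + 3×2 = 38
  D-δ (cap 17, load 16): Z1, Z3, Z4, Z5 — cost 2×13 + 6×5 + 5×3 + 3×12 = 107
  Shipping 145, fixed 180 → total 325.
  Any other capacity-feasible assignment to {D-γ, D-δ} ships for at least 145.
Compare {D-α, D-γ}: its best feasible assignment gives total 340.
Compare {D-α, D-δ}: its best feasible assignment gives total 347.
Every other set of open sites that can feasibly serve all demand totals ≥ 340 even under its best assignment. Minimum: 325.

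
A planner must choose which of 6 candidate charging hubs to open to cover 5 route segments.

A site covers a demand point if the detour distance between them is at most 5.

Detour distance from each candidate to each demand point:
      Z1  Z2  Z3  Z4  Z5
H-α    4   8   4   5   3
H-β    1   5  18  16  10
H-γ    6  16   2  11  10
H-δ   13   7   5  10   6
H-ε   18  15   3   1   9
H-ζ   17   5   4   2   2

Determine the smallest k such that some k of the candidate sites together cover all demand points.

2

Coverage sets (demand points within 5 of each site):
  H-α: {Z1, Z3, Z4, Z5}
  H-β: {Z1, Z2}
  H-γ: {Z3}
  H-δ: {Z3}
  H-ε: {Z3, Z4}
  H-ζ: {Z2, Z3, Z4, Z5}
No single site covers all 5 demand points.
But {H-α, H-β} covers everything, so the minimum is 2.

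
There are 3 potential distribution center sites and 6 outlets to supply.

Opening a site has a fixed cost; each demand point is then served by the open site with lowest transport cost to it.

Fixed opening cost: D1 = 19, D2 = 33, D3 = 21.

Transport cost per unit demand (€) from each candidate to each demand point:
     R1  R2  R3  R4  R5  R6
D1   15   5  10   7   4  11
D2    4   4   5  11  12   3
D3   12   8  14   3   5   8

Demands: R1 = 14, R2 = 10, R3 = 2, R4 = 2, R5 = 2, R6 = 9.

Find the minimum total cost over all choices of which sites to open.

Open {D2, D3}: assign each demand point to its cheapest open site.
  R1→D2 14×4=56, R2→D2 10×4=40, R3→D2 2×5=10, R4→D3 2×3=6, R5→D3 2×5=10, R6→D2 9×3=27
  transport cost 149, fixed 54 → total 203.
Compare {D1, D2}: transport cost 155 + fixed 52 = 207.
Compare {D2}: transport cost 179 + fixed 33 = 212.
Compare {D1, D2, D3}: transport cost 147 + fixed 73 = 220.
All other subsets cost ≥ 207. Minimum total cost: 203.

203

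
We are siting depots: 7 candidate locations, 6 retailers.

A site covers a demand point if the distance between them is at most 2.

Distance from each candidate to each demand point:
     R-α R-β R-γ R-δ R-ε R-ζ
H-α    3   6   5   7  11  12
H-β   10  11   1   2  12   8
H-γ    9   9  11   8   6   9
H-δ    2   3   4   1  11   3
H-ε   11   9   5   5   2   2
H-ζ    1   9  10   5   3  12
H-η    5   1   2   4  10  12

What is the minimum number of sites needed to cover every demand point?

3

Coverage sets (demand points within 2 of each site):
  H-α: {}
  H-β: {R-γ, R-δ}
  H-γ: {}
  H-δ: {R-α, R-δ}
  H-ε: {R-ε, R-ζ}
  H-ζ: {R-α}
  H-η: {R-β, R-γ}
No 2 sites suffice: every size-2 union leaves at least one demand point uncovered.
But {H-δ, H-ε, H-η} covers everything, so the minimum is 3.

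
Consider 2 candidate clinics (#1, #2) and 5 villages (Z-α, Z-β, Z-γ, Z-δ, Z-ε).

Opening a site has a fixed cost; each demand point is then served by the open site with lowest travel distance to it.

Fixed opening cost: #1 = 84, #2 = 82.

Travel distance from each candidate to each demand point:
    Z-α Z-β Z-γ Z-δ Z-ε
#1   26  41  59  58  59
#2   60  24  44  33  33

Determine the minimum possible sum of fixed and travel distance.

276

Open {#2}: assign each demand point to its cheapest open site.
  Z-α→#2 60, Z-β→#2 24, Z-γ→#2 44, Z-δ→#2 33, Z-ε→#2 33
  travel distance 194, fixed 82 → total 276.
Compare {#1, #2}: travel distance 160 + fixed 166 = 326.
Compare {#1}: travel distance 243 + fixed 84 = 327.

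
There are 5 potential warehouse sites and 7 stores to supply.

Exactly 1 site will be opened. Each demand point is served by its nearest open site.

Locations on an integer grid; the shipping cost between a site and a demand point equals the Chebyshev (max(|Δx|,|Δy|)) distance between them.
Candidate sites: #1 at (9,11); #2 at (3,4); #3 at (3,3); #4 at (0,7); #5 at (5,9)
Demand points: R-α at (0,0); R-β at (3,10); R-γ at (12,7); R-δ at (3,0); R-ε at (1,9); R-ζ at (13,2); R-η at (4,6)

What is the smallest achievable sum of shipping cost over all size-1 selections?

40

Open {#2}.
  R-α→#2 4, R-β→#2 6, R-γ→#2 9, R-δ→#2 4, R-ε→#2 5, R-ζ→#2 10, R-η→#2 2  ⇒ total 40.
Compare {#3}: total 41.
Compare {#5}: total 42.
No size-1 selection does better; minimum is 40.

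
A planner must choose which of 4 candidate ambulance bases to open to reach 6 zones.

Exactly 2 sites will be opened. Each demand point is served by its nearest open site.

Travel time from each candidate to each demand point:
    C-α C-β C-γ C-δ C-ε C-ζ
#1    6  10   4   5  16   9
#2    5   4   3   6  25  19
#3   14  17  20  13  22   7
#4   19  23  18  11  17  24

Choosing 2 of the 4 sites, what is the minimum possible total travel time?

42

Open {#1, #2}.
  C-α→#2 5, C-β→#2 4, C-γ→#2 3, C-δ→#1 5, C-ε→#1 16, C-ζ→#1 9  ⇒ total 42.
Compare {#2, #3}: total 47.
Compare {#1, #3}: total 48.
No size-2 selection does better; minimum is 42.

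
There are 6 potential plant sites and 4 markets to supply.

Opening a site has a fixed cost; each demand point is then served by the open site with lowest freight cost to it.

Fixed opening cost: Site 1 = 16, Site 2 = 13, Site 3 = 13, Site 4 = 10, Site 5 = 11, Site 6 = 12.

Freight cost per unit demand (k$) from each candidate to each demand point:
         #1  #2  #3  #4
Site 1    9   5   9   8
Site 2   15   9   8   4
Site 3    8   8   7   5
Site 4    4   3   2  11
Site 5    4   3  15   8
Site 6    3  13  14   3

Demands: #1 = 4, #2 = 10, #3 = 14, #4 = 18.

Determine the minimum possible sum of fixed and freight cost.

146

Open {Site 4, Site 6}: assign each demand point to its cheapest open site.
  #1→Site 6 4×3=12, #2→Site 4 10×3=30, #3→Site 4 14×2=28, #4→Site 6 18×3=54
  freight cost 124, fixed 22 → total 146.
Compare {Site 4, Site 5, Site 6}: freight cost 124 + fixed 33 = 157.
Compare {Site 2, Site 4, Site 6}: freight cost 124 + fixed 35 = 159.
Compare {Site 3, Site 4, Site 6}: freight cost 124 + fixed 35 = 159.
All other subsets cost ≥ 157. Minimum total cost: 146.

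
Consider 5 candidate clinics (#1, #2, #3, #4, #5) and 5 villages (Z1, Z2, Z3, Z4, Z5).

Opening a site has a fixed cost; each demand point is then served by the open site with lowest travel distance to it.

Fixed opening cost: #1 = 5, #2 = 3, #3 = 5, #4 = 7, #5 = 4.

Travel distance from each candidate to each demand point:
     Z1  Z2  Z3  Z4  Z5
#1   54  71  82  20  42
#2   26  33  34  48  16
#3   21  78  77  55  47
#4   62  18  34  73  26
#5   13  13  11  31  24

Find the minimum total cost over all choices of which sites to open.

Open {#1, #2, #5}: assign each demand point to its cheapest open site.
  Z1→#5 13, Z2→#5 13, Z3→#5 11, Z4→#1 20, Z5→#2 16
  travel distance 73, fixed 12 → total 85.
Compare {#1, #5}: travel distance 81 + fixed 9 = 90.
Compare {#1, #2, #3, #5}: travel distance 73 + fixed 17 = 90.
Compare {#2, #5}: travel distance 84 + fixed 7 = 91.
All other subsets cost ≥ 90. Minimum total cost: 85.

85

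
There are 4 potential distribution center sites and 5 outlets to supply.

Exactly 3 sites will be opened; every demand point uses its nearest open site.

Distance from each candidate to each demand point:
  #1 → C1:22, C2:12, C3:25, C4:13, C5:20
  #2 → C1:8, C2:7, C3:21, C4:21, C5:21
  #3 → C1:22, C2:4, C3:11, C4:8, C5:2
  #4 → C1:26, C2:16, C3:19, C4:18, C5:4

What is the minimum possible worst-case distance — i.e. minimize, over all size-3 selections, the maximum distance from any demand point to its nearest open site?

11

Open {#1, #2, #3}.
  Farthest demand point is C3 at distance 11 (to #3); all others are ≤ 11.
With {#2, #3, #4} the worst case is 11.
With {#1, #2, #4} the worst case is 19.
No size-3 selection achieves below 11.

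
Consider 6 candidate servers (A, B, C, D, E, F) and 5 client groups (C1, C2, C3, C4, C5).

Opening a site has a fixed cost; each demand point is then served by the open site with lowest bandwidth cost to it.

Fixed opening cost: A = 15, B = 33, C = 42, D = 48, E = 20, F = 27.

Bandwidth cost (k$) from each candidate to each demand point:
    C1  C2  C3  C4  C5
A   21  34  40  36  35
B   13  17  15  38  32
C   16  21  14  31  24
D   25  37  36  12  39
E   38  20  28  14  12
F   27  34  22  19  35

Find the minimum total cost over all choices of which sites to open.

124

Open {B, E}: assign each demand point to its cheapest open site.
  C1→B 13, C2→B 17, C3→B 15, C4→E 14, C5→E 12
  bandwidth cost 71, fixed 53 → total 124.
Compare {A, E}: bandwidth cost 95 + fixed 35 = 130.
Compare {E}: bandwidth cost 112 + fixed 20 = 132.
Compare {C, E}: bandwidth cost 76 + fixed 62 = 138.
All other subsets cost ≥ 130. Minimum total cost: 124.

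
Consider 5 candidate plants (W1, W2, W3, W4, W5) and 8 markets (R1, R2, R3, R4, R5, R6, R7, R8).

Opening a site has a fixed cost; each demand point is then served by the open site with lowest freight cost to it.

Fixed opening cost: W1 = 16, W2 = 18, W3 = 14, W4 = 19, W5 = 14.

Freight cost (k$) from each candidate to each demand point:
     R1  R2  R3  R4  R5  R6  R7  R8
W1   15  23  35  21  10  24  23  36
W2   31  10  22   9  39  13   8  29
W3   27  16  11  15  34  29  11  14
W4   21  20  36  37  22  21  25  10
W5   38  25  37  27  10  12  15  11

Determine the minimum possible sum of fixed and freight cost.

Open {W1, W2, W3}: assign each demand point to its cheapest open site.
  R1→W1 15, R2→W2 10, R3→W3 11, R4→W2 9, R5→W1 10, R6→W2 13, R7→W2 8, R8→W3 14
  freight cost 90, fixed 48 → total 138.
Compare {W3, W5}: freight cost 113 + fixed 28 = 141.
Compare {W2, W3, W5}: freight cost 98 + fixed 46 = 144.
Compare {W2, W5}: freight cost 113 + fixed 32 = 145.
All other subsets cost ≥ 141. Minimum total cost: 138.

138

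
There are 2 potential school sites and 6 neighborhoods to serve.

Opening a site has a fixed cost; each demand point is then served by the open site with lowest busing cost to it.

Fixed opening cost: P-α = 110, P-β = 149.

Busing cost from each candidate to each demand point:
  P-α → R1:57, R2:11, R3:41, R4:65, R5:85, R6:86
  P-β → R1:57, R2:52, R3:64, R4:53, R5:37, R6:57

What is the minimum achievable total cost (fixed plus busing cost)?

455

Open {P-α}: assign each demand point to its cheapest open site.
  R1→P-α 57, R2→P-α 11, R3→P-α 41, R4→P-α 65, R5→P-α 85, R6→P-α 86
  busing cost 345, fixed 110 → total 455.
Compare {P-β}: busing cost 320 + fixed 149 = 469.
Compare {P-α, P-β}: busing cost 256 + fixed 259 = 515.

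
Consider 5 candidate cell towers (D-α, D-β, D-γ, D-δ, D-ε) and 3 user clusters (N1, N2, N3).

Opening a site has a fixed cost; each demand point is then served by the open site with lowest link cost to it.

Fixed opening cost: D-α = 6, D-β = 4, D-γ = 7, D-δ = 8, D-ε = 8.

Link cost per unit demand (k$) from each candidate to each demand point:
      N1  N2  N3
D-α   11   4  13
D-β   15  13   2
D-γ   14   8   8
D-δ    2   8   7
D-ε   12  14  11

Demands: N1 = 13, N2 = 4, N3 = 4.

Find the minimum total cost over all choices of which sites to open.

Open {D-α, D-β, D-δ}: assign each demand point to its cheapest open site.
  N1→D-δ 13×2=26, N2→D-α 4×4=16, N3→D-β 4×2=8
  link cost 50, fixed 18 → total 68.
Compare {D-α, D-β, D-γ, D-δ}: link cost 50 + fixed 25 = 75.
Compare {D-α, D-β, D-δ, D-ε}: link cost 50 + fixed 26 = 76.
Compare {D-β, D-δ}: link cost 66 + fixed 12 = 78.
All other subsets cost ≥ 75. Minimum total cost: 68.

68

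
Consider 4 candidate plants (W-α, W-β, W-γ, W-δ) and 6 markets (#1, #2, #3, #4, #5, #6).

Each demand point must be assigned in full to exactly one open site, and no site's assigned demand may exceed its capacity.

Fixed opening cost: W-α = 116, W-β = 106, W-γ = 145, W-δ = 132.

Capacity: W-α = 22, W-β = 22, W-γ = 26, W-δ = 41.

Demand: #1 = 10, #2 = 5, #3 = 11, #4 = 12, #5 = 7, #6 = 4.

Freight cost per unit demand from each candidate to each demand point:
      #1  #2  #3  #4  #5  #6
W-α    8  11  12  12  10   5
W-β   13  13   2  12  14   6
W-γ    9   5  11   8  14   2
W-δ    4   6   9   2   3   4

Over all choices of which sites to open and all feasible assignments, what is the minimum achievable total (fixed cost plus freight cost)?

Open {W-β, W-δ}; cheapest assignment that respects the capacities:
  W-β (cap 22, load 11): #3 — cost 11×2 = 22
  W-δ (cap 41, load 38): #1, #2, #4, #5, #6 — cost 10×4 + 5×6 + 12×2 + 7×3 + 4×4 = 131
  Shipping 153, fixed 238 → total 391.
  Any other capacity-feasible assignment to {W-β, W-δ} ships for at least 153.
Compare {W-γ, W-δ}: its best feasible assignment gives total 494.
Compare {W-α, W-δ}: its best feasible assignment gives total 507.
Every other set of open sites that can feasibly serve all demand totals ≥ 494 even under its best assignment. Minimum: 391.

391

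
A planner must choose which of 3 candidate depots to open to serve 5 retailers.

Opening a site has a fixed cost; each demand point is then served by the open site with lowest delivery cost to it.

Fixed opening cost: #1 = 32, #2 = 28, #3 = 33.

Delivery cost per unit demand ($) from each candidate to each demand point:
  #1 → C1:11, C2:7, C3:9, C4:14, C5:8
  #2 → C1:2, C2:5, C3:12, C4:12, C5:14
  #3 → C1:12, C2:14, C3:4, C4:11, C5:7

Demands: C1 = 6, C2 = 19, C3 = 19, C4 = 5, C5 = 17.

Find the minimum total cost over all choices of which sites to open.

418

Open {#2, #3}: assign each demand point to its cheapest open site.
  C1→#2 6×2=12, C2→#2 19×5=95, C3→#3 19×4=76, C4→#3 5×11=55, C5→#3 17×7=119
  delivery cost 357, fixed 61 → total 418.
Compare {#1, #2, #3}: delivery cost 357 + fixed 93 = 450.
Compare {#1, #3}: delivery cost 449 + fixed 65 = 514.
Compare {#1, #2}: delivery cost 474 + fixed 60 = 534.
All other subsets cost ≥ 450. Minimum total cost: 418.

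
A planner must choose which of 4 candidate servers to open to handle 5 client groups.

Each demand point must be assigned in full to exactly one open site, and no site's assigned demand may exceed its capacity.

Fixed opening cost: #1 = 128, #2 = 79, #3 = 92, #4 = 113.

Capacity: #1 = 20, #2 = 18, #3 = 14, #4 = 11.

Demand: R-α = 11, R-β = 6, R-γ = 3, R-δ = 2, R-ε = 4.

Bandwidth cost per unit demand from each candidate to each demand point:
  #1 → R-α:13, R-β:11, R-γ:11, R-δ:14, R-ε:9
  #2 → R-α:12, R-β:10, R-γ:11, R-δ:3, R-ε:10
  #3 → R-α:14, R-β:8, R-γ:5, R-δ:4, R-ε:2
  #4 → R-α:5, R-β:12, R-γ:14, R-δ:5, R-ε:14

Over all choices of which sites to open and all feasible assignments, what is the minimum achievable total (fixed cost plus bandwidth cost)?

Open {#2, #3}; cheapest assignment that respects the capacities:
  #2 (cap 18, load 13): R-α, R-δ — cost 11×12 + 2×3 = 138
  #3 (cap 14, load 13): R-β, R-γ, R-ε — cost 6×8 + 3×5 + 4×2 = 71
  Shipping 209, fixed 171 → total 380.
  Any other capacity-feasible assignment to {#2, #3} ships for at least 209.
Compare {#2, #4}: its best feasible assignment gives total 386.
Compare {#2, #3, #4}: its best feasible assignment gives total 416.
Every other set of open sites that can feasibly serve all demand totals ≥ 386 even under its best assignment. Minimum: 380.

380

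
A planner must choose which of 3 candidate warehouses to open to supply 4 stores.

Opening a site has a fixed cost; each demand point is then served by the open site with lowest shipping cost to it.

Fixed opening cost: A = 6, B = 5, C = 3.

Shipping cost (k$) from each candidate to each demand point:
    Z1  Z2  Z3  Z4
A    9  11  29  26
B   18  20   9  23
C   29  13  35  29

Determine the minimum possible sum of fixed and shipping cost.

63

Open {A, B}: assign each demand point to its cheapest open site.
  Z1→A 9, Z2→A 11, Z3→B 9, Z4→B 23
  shipping cost 52, fixed 11 → total 63.
Compare {A, B, C}: shipping cost 52 + fixed 14 = 66.
Compare {B, C}: shipping cost 63 + fixed 8 = 71.
Compare {B}: shipping cost 70 + fixed 5 = 75.
All other subsets cost ≥ 66. Minimum total cost: 63.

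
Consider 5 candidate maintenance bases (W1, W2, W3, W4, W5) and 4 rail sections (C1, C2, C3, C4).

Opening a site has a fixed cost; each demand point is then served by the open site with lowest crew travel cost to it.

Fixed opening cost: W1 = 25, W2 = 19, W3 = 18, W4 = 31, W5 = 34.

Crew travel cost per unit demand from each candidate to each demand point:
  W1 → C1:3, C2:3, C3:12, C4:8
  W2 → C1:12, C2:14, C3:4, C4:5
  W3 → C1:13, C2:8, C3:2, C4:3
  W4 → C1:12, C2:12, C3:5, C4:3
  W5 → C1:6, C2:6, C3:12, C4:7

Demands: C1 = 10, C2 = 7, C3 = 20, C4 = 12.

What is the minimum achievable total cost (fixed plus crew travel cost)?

170

Open {W1, W3}: assign each demand point to its cheapest open site.
  C1→W1 10×3=30, C2→W1 7×3=21, C3→W3 20×2=40, C4→W3 12×3=36
  crew travel cost 127, fixed 43 → total 170.
Compare {W1, W2, W3}: crew travel cost 127 + fixed 62 = 189.
Compare {W1, W3, W4}: crew travel cost 127 + fixed 74 = 201.
Compare {W1, W3, W5}: crew travel cost 127 + fixed 77 = 204.
All other subsets cost ≥ 189. Minimum total cost: 170.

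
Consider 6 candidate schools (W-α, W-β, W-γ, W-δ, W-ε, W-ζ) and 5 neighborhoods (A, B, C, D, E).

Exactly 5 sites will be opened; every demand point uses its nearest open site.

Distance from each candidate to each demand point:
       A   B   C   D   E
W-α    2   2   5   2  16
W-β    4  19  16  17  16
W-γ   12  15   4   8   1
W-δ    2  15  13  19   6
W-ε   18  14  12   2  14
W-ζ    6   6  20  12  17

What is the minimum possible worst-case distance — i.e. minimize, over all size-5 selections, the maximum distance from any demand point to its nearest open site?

Open {W-α, W-β, W-γ, W-δ, W-ε}.
  Farthest demand point is C at distance 4 (to W-γ); all others are ≤ 4.
With {W-α, W-β, W-γ, W-δ, W-ζ} the worst case is 4.
With {W-α, W-β, W-γ, W-ε, W-ζ} the worst case is 4.
No size-5 selection achieves below 4.

4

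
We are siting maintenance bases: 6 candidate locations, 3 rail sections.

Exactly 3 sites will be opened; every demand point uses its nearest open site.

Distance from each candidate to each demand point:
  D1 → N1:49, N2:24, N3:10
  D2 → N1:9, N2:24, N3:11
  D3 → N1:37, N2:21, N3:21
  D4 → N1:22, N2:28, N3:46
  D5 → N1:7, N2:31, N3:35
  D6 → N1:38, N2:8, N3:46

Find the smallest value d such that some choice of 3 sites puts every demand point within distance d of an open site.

10

Open {D1, D2, D6}.
  Farthest demand point is N3 at distance 10 (to D1); all others are ≤ 10.
With {D1, D5, D6} the worst case is 10.
With {D2, D3, D6} the worst case is 11.
No size-3 selection achieves below 10.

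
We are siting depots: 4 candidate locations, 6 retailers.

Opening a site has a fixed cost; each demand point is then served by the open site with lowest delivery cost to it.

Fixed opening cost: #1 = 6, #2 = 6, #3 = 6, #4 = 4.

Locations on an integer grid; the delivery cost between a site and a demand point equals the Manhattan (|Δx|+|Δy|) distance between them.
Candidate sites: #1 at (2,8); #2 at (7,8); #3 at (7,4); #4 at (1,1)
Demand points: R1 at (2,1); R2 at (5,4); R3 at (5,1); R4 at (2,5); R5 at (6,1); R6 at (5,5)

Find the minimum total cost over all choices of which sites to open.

Open {#3, #4}: assign each demand point to its cheapest open site.
  R1→#4 1, R2→#3 2, R3→#4 4, R4→#4 5, R5→#3 4, R6→#3 3
  delivery cost 19, fixed 10 → total 29.
Compare {#1, #3, #4}: delivery cost 17 + fixed 16 = 33.
Compare {#3}: delivery cost 28 + fixed 6 = 34.
Compare {#4}: delivery cost 30 + fixed 4 = 34.
All other subsets cost ≥ 33. Minimum total cost: 29.

29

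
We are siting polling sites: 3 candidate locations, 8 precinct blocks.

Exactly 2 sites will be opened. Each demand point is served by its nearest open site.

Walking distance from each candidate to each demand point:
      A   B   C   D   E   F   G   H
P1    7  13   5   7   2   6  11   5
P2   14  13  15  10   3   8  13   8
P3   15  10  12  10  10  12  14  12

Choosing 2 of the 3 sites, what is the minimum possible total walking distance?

53

Open {P1, P3}.
  A→P1 7, B→P3 10, C→P1 5, D→P1 7, E→P1 2, F→P1 6, G→P1 11, H→P1 5  ⇒ total 53.
Compare {P1, P2}: total 56.
Compare {P2, P3}: total 78.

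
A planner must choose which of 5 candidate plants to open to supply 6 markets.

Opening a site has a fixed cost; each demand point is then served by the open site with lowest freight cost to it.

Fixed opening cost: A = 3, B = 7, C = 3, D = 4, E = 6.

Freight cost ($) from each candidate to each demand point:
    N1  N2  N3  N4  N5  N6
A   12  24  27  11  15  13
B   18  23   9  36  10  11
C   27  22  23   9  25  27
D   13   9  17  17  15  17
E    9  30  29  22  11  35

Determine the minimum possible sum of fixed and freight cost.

Open {B, C, D}: assign each demand point to its cheapest open site.
  N1→D 13, N2→D 9, N3→B 9, N4→C 9, N5→B 10, N6→B 11
  freight cost 61, fixed 14 → total 75.
Compare {A, B, D}: freight cost 62 + fixed 14 = 76.
Compare {A, B, C, D}: freight cost 60 + fixed 17 = 77.
Compare {B, C, D, E}: freight cost 57 + fixed 20 = 77.
All other subsets cost ≥ 76. Minimum total cost: 75.

75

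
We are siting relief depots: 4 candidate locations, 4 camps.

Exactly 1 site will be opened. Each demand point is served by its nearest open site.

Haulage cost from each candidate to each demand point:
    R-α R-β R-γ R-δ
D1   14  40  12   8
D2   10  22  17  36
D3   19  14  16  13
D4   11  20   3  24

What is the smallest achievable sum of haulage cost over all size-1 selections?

Open {D4}.
  R-α→D4 11, R-β→D4 20, R-γ→D4 3, R-δ→D4 24  ⇒ total 58.
Compare {D3}: total 62.
Compare {D1}: total 74.
No size-1 selection does better; minimum is 58.

58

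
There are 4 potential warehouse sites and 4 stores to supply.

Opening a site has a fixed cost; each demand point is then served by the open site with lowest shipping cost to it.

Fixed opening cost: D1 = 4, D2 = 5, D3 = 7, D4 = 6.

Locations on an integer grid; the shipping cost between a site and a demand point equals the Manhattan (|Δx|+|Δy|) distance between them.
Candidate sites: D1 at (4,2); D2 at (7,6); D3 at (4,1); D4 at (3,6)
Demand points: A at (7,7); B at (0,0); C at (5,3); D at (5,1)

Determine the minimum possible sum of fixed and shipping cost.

Open {D1, D2}: assign each demand point to its cheapest open site.
  A→D2 1, B→D1 6, C→D1 2, D→D1 2
  shipping cost 11, fixed 9 → total 20.
Compare {D1}: shipping cost 18 + fixed 4 = 22.
Compare {D2, D3}: shipping cost 10 + fixed 12 = 22.
Compare {D3}: shipping cost 18 + fixed 7 = 25.
All other subsets cost ≥ 22. Minimum total cost: 20.

20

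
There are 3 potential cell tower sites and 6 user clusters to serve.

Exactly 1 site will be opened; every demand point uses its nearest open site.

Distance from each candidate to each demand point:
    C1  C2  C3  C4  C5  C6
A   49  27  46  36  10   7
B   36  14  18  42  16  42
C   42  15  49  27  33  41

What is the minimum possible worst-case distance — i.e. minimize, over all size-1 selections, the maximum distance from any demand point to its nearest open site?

Open {B}.
  Farthest demand point is C4 at distance 42 (to B); all others are ≤ 42.
With {A} the worst case is 49.
With {C} the worst case is 49.
No size-1 selection achieves below 42.

42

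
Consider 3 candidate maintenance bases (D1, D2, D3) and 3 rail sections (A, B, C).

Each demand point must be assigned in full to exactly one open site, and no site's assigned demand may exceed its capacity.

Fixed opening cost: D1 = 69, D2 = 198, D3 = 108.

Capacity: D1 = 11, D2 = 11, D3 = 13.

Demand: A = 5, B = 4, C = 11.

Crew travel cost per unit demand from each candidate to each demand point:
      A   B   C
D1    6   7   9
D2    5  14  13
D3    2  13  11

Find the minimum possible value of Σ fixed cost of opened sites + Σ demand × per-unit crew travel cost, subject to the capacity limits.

338

Open {D1, D3}; cheapest assignment that respects the capacities:
  D1 (cap 11, load 11): C — cost 11×9 = 99
  D3 (cap 13, load 9): A, B — cost 5×2 + 4×13 = 62
  Shipping 161, fixed 177 → total 338.
  Any other capacity-feasible assignment to {D1, D3} ships for at least 161.
Compare {D1, D2}: its best feasible assignment gives total 447.
Compare {D2, D3}: its best feasible assignment gives total 508.
Every other set of open sites that can feasibly serve all demand totals ≥ 447 even under its best assignment. Minimum: 338.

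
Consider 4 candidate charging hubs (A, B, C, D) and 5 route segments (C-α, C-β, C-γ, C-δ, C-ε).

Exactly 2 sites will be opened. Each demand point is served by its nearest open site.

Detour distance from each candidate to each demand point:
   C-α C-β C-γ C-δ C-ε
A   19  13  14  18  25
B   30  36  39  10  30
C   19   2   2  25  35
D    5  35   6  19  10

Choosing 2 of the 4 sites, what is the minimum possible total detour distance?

Open {C, D}.
  C-α→D 5, C-β→C 2, C-γ→C 2, C-δ→D 19, C-ε→D 10  ⇒ total 38.
Compare {A, D}: total 52.
Compare {B, C}: total 63.
No size-2 selection does better; minimum is 38.

38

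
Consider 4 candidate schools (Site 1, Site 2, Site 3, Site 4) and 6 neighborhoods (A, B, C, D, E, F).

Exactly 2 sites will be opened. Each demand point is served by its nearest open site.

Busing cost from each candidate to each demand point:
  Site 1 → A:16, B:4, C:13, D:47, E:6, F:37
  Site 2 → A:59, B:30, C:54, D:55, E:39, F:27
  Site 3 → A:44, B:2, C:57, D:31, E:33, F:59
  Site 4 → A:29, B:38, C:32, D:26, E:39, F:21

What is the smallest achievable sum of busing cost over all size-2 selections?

Open {Site 1, Site 4}.
  A→Site 1 16, B→Site 1 4, C→Site 1 13, D→Site 4 26, E→Site 1 6, F→Site 4 21  ⇒ total 86.
Compare {Site 1, Site 3}: total 105.
Compare {Site 1, Site 2}: total 113.
No size-2 selection does better; minimum is 86.

86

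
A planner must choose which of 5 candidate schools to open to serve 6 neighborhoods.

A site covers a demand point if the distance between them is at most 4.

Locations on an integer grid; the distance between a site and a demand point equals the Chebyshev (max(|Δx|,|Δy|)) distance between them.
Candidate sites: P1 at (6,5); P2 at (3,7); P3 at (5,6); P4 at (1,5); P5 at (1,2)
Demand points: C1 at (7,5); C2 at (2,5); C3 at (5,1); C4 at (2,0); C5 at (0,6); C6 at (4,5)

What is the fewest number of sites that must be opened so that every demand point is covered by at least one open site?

Coverage sets (demand points within 4 of each site):
  P1: {C1, C2, C3, C6}
  P2: {C1, C2, C5, C6}
  P3: {C1, C2, C6}
  P4: {C2, C3, C5, C6}
  P5: {C2, C3, C4, C5, C6}
No single site covers all 6 demand points.
But {P1, P5} covers everything, so the minimum is 2.

2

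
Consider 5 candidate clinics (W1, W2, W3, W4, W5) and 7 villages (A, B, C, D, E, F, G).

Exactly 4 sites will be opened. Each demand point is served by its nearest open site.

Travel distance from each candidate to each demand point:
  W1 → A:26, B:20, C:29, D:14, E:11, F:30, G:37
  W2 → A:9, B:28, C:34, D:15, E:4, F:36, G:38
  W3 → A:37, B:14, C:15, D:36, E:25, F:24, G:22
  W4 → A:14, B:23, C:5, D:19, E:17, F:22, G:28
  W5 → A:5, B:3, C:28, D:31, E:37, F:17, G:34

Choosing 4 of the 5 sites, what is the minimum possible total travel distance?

71

Open {W2, W3, W4, W5}.
  A→W5 5, B→W5 3, C→W4 5, D→W2 15, E→W2 4, F→W5 17, G→W3 22  ⇒ total 71.
Compare {W1, W2, W4, W5}: total 76.
Compare {W1, W3, W4, W5}: total 77.
No size-4 selection does better; minimum is 71.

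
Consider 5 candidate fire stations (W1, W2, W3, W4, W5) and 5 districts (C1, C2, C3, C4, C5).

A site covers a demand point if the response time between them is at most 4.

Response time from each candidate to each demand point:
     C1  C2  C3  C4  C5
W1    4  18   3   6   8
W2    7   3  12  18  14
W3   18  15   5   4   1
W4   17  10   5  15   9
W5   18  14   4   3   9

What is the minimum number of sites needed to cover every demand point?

Coverage sets (demand points within 4 of each site):
  W1: {C1, C3}
  W2: {C2}
  W3: {C4, C5}
  W4: {}
  W5: {C3, C4}
No 2 sites suffice: every size-2 union leaves at least one demand point uncovered.
But {W1, W2, W3} covers everything, so the minimum is 3.

3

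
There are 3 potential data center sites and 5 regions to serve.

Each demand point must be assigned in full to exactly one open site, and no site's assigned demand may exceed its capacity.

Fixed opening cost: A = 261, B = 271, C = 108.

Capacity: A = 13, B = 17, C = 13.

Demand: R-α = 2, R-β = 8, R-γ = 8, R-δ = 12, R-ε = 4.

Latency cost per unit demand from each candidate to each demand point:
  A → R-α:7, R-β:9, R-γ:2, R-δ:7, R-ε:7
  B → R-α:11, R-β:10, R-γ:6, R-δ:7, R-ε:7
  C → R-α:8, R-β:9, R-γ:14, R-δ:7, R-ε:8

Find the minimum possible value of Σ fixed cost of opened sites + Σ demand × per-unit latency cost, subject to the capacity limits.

854

Open {A, B, C}; cheapest assignment that respects the capacities:
  A (cap 13, load 10): R-α, R-γ — cost 2×7 + 8×2 = 30
  B (cap 17, load 16): R-δ, R-ε — cost 12×7 + 4×7 = 112
  C (cap 13, load 8): R-β — cost 8×9 = 72
  Shipping 214, fixed 640 → total 854.
  Any other capacity-feasible assignment to {A, B, C} ships for at least 214.
Total demand is 34 and no other set of sites has combined capacity ≥ 34, so {A, B, C} is the only feasible choice of open sites. Minimum: 854.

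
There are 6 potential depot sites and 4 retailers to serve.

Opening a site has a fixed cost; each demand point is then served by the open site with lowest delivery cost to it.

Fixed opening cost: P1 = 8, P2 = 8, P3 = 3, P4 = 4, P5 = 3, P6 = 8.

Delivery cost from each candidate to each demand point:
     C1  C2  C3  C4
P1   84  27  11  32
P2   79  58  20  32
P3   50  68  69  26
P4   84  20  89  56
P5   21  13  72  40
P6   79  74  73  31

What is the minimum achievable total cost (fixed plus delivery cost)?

Open {P1, P3, P5}: assign each demand point to its cheapest open site.
  C1→P5 21, C2→P5 13, C3→P1 11, C4→P3 26
  delivery cost 71, fixed 14 → total 85.
Compare {P1, P5}: delivery cost 77 + fixed 11 = 88.
Compare {P1, P3, P4, P5}: delivery cost 71 + fixed 18 = 89.
Compare {P1, P4, P5}: delivery cost 77 + fixed 15 = 92.
All other subsets cost ≥ 88. Minimum total cost: 85.

85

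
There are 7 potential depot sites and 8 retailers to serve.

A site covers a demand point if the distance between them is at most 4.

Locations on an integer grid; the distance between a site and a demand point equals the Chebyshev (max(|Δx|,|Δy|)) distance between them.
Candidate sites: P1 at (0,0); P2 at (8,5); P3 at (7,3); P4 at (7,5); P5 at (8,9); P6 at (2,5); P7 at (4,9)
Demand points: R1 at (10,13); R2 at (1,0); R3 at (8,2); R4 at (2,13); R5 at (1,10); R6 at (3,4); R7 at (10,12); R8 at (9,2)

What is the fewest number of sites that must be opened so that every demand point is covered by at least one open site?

Coverage sets (demand points within 4 of each site):
  P1: {R2, R6}
  P2: {R3, R8}
  P3: {R3, R6, R8}
  P4: {R3, R6, R8}
  P5: {R1, R7}
  P6: {R6}
  P7: {R4, R5}
No 3 sites suffice: every size-3 union leaves at least one demand point uncovered.
But {P1, P2, P5, P7} covers everything, so the minimum is 4.

4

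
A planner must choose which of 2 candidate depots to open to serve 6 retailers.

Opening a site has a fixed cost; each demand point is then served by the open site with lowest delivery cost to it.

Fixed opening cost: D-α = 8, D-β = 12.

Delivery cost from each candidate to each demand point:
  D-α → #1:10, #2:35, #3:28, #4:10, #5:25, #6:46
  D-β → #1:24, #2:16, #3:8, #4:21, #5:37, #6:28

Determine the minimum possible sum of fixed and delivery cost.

Open {D-α, D-β}: assign each demand point to its cheapest open site.
  #1→D-α 10, #2→D-β 16, #3→D-β 8, #4→D-α 10, #5→D-α 25, #6→D-β 28
  delivery cost 97, fixed 20 → total 117.
Compare {D-β}: delivery cost 134 + fixed 12 = 146.
Compare {D-α}: delivery cost 154 + fixed 8 = 162.

117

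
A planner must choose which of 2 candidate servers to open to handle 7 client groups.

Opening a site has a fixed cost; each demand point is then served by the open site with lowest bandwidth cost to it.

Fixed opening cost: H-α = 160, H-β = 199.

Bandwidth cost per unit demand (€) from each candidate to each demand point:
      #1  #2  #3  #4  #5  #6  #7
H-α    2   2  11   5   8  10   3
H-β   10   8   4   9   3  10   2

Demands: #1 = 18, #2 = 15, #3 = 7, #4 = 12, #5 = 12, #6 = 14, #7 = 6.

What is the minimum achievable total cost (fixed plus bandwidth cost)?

617

Open {H-α}: assign each demand point to its cheapest open site.
  #1→H-α 18×2=36, #2→H-α 15×2=30, #3→H-α 7×11=77, #4→H-α 12×5=60, #5→H-α 12×8=96, #6→H-α 14×10=140, #7→H-α 6×3=18
  bandwidth cost 457, fixed 160 → total 617.
Compare {H-α, H-β}: bandwidth cost 342 + fixed 359 = 701.
Compare {H-β}: bandwidth cost 624 + fixed 199 = 823.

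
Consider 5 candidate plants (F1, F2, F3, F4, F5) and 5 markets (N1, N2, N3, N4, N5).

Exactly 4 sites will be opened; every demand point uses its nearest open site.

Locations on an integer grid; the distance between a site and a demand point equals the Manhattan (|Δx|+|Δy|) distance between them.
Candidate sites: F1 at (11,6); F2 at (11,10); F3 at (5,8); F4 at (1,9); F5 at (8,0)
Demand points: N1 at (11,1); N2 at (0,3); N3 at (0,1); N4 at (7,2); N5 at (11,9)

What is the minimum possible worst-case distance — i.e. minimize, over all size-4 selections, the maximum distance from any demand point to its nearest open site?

Open {F1, F2, F3, F4}.
  Farthest demand point is N3 at distance 9 (to F4); all others are ≤ 9.
With {F1, F2, F4, F5} the worst case is 9.
With {F1, F3, F4, F5} the worst case is 9.
No size-4 selection achieves below 9.

9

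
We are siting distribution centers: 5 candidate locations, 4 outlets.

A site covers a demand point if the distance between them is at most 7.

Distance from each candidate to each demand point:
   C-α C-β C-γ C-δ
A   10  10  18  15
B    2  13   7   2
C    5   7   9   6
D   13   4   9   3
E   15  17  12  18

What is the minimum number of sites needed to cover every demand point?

2

Coverage sets (demand points within 7 of each site):
  A: {}
  B: {C-α, C-γ, C-δ}
  C: {C-α, C-β, C-δ}
  D: {C-β, C-δ}
  E: {}
No single site covers all 4 demand points.
But {B, C} covers everything, so the minimum is 2.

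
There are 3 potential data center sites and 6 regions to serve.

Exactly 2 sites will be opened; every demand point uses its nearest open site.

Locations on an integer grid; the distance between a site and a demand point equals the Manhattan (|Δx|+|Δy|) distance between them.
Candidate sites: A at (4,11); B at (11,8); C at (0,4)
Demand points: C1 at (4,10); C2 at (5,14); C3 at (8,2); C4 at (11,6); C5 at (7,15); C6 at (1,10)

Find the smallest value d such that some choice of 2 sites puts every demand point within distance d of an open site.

Open {A, B}.
  Farthest demand point is C3 at distance 9 (to B); all others are ≤ 9.
With {A, C} the worst case is 12.
With {B, C} the worst case is 12.
No size-2 selection achieves below 9.

9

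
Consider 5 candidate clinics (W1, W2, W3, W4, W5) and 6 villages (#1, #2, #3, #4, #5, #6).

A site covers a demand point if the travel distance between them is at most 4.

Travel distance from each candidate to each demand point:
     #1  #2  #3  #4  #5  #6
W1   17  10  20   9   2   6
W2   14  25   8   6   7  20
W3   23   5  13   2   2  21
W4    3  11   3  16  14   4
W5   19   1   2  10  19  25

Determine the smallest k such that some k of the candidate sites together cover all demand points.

Coverage sets (demand points within 4 of each site):
  W1: {#5}
  W2: {}
  W3: {#4, #5}
  W4: {#1, #3, #6}
  W5: {#2, #3}
No 2 sites suffice: every size-2 union leaves at least one demand point uncovered.
But {W3, W4, W5} covers everything, so the minimum is 3.

3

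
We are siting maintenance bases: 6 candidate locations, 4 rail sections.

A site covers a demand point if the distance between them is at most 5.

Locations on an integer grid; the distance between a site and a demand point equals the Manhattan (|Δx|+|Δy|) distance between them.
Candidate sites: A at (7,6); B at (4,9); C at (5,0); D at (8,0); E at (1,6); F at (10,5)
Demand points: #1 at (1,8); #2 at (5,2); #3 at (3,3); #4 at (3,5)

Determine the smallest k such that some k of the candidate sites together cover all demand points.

2

Coverage sets (demand points within 5 of each site):
  A: {#4}
  B: {#1, #4}
  C: {#2, #3}
  D: {#2}
  E: {#1, #3, #4}
  F: {}
No single site covers all 4 demand points.
But {B, C} covers everything, so the minimum is 2.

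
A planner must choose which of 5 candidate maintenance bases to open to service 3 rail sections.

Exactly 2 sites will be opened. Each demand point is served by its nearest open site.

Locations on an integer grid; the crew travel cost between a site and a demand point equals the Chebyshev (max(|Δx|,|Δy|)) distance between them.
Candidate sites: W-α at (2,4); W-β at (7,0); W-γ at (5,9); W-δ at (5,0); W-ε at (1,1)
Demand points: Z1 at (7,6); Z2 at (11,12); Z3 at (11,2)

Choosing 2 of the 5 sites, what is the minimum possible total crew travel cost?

13

Open {W-β, W-γ}.
  Z1→W-γ 3, Z2→W-γ 6, Z3→W-β 4  ⇒ total 13.
Compare {W-γ, W-δ}: total 15.
Compare {W-α, W-γ}: total 16.
No size-2 selection does better; minimum is 13.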